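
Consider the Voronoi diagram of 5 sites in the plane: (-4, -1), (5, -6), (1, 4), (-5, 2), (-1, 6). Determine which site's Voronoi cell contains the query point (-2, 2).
Nearest site = (-5, 2)

The Voronoi cell of site s contains exactly those query points closer to s than to any other site. Compute squared distances from q = (-2, 2) to each site:
  (-5 − -2)² + (2 − 2)² = 9
  (-4 − -2)² + (-1 − 2)² = 13
  (1 − -2)² + (4 − 2)² = 13
  (-1 − -2)² + (6 − 2)² = 17
  (5 − -2)² + (-6 − 2)² = 113
Minimum is attained by (-5, 2), so q lies in its Voronoi cell.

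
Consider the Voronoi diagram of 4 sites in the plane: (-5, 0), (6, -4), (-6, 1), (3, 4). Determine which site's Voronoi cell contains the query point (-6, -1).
Nearest site = (-5, 0)

The Voronoi cell of site s contains exactly those query points closer to s than to any other site. Compute squared distances from q = (-6, -1) to each site:
  (-5 − -6)² + (0 − -1)² = 2
  (-6 − -6)² + (1 − -1)² = 4
  (3 − -6)² + (4 − -1)² = 106
  (6 − -6)² + (-4 − -1)² = 153
Minimum is attained by (-5, 0), so q lies in its Voronoi cell.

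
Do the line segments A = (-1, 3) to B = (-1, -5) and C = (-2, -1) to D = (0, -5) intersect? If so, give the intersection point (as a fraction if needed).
Yes; intersection at (-1, -3) (t = 3/4 on AB, s = 1/2 on CD)

Parametrize AB as A + t(B − A) = (-1 + 0 t, 3 + -8 t) and CD as C + s(D − C) = (-2 + 2 s, -1 + -4 s). Solve the linear system for (t, s). Determinant = -16 ≠ 0, so a unique intersection of the containing lines exists. Solution: t = 3/4, s = 1/2 — both in [0, 1], so the segments cross. Intersection point: (-1, -3).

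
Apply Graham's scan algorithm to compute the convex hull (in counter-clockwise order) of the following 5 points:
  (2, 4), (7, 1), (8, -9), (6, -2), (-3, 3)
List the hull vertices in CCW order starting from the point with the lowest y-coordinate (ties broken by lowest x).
Hull (CCW) = [(8, -9), (7, 1), (2, 4), (-3, 3)]

Graham scan procedure:
  1. Find the pivot p₀ = point with lowest y (tie → lowest x): (8, -9).
  2. Sort the remaining points by polar angle around p₀.
  3. Walk through sorted points, maintaining a stack; pop the top while the last three entries make a non-left turn (cross product ≤ 0).
  4. Final stack is the convex hull in CCW order: (8, -9), (7, 1), (2, 4), (-3, 3).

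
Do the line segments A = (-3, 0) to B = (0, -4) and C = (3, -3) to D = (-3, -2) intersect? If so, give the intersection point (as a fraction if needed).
Yes; intersection at (-9/7, -16/7) (t = 4/7 on AB, s = 5/7 on CD)

Parametrize AB as A + t(B − A) = (-3 + 3 t, 0 + -4 t) and CD as C + s(D − C) = (3 + -6 s, -3 + 1 s). Solve the linear system for (t, s). Determinant = 21 ≠ 0, so a unique intersection of the containing lines exists. Solution: t = 4/7, s = 5/7 — both in [0, 1], so the segments cross. Intersection point: (-9/7, -16/7).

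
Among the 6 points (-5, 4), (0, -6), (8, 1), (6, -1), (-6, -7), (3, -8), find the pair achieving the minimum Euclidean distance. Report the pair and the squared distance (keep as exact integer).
Pair = ((8, 1), (6, -1)); squared distance = 8

Compute all C(6, 2) = 15 pairwise squared distances (x_i − x_j)² + (y_i − y_j)². The minimum is 8, attained by the pair ((8, 1), (6, -1)).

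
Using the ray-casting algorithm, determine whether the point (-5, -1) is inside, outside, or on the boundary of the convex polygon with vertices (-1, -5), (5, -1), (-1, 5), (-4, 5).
The point (-5, -1) lies strictly outside the polygon

Cast a horizontal ray to the right from the query point and count how many polygon edges it crosses (each edge strictly once or zero times, handled with the usual half-open convention). 
Parity of crossings → even ⇒ outside.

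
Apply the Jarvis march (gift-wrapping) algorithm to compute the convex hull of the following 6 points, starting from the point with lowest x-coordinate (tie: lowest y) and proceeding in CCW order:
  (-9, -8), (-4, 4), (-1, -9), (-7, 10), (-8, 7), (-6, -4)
Hull (CCW) = [(-9, -8), (-1, -9), (-4, 4), (-7, 10), (-8, 7)]

Jarvis march: at each step, from the current hull vertex p, select the next vertex q as the point such that every other point lies strictly to the left of (or on) the directed line p → q. (Equivalently: for every other point r, the cross product (q − p) × (r − p) ≥ 0.)
Starting point (lowest x, tie lowest y): (-9, -8). Wrap until returning to start. Resulting hull: (-9, -8), (-1, -9), (-4, 4), (-7, 10), (-8, 7).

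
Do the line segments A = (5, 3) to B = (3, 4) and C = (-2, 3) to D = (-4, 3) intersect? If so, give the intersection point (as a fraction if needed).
No (intersection of containing lines falls outside at least one segment)

Parametrize and solve: t = 0, s = -7/2. At least one of these is outside [0, 1], so the segments do not intersect.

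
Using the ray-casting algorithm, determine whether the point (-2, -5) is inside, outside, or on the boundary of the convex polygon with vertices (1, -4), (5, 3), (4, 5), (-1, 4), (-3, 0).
The point (-2, -5) lies strictly outside the polygon

Cast a horizontal ray to the right from the query point and count how many polygon edges it crosses (each edge strictly once or zero times, handled with the usual half-open convention). 
Parity of crossings → even ⇒ outside.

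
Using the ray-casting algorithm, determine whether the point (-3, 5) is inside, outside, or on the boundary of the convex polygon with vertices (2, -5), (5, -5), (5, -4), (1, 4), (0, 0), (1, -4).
The point (-3, 5) lies strictly outside the polygon

Cast a horizontal ray to the right from the query point and count how many polygon edges it crosses (each edge strictly once or zero times, handled with the usual half-open convention). 
Parity of crossings → even ⇒ outside.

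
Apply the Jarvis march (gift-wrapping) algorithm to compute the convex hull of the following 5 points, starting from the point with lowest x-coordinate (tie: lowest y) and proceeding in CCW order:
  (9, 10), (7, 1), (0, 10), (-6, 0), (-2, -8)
Hull (CCW) = [(-6, 0), (-2, -8), (7, 1), (9, 10), (0, 10)]

Jarvis march: at each step, from the current hull vertex p, select the next vertex q as the point such that every other point lies strictly to the left of (or on) the directed line p → q. (Equivalently: for every other point r, the cross product (q − p) × (r − p) ≥ 0.)
Starting point (lowest x, tie lowest y): (-6, 0). Wrap until returning to start. Resulting hull: (-6, 0), (-2, -8), (7, 1), (9, 10), (0, 10).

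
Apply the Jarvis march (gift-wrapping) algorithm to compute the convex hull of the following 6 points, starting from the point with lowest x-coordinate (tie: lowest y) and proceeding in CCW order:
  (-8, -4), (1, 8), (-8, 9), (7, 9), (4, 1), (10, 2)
Hull (CCW) = [(-8, -4), (10, 2), (7, 9), (-8, 9)]

Jarvis march: at each step, from the current hull vertex p, select the next vertex q as the point such that every other point lies strictly to the left of (or on) the directed line p → q. (Equivalently: for every other point r, the cross product (q − p) × (r − p) ≥ 0.)
Starting point (lowest x, tie lowest y): (-8, -4). Wrap until returning to start. Resulting hull: (-8, -4), (10, 2), (7, 9), (-8, 9).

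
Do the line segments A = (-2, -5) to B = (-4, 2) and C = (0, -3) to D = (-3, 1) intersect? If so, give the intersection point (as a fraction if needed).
No (intersection of containing lines falls outside at least one segment)

Parametrize and solve: t = 14/13, s = 18/13. At least one of these is outside [0, 1], so the segments do not intersect.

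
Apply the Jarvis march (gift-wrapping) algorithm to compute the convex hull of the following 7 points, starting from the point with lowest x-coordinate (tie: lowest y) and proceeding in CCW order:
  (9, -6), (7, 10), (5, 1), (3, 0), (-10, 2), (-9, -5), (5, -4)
Hull (CCW) = [(-10, 2), (-9, -5), (9, -6), (7, 10)]

Jarvis march: at each step, from the current hull vertex p, select the next vertex q as the point such that every other point lies strictly to the left of (or on) the directed line p → q. (Equivalently: for every other point r, the cross product (q − p) × (r − p) ≥ 0.)
Starting point (lowest x, tie lowest y): (-10, 2). Wrap until returning to start. Resulting hull: (-10, 2), (-9, -5), (9, -6), (7, 10).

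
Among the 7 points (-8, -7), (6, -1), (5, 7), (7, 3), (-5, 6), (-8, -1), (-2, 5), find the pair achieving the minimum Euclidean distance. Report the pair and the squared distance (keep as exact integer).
Pair = ((-5, 6), (-2, 5)); squared distance = 10

Compute all C(7, 2) = 21 pairwise squared distances (x_i − x_j)² + (y_i − y_j)². The minimum is 10, attained by the pair ((-5, 6), (-2, 5)).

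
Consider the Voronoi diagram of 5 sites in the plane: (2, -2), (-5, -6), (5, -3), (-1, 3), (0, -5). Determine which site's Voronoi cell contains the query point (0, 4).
Nearest site = (-1, 3)

The Voronoi cell of site s contains exactly those query points closer to s than to any other site. Compute squared distances from q = (0, 4) to each site:
  (-1 − 0)² + (3 − 4)² = 2
  (2 − 0)² + (-2 − 4)² = 40
  (5 − 0)² + (-3 − 4)² = 74
  (0 − 0)² + (-5 − 4)² = 81
  (-5 − 0)² + (-6 − 4)² = 125
Minimum is attained by (-1, 3), so q lies in its Voronoi cell.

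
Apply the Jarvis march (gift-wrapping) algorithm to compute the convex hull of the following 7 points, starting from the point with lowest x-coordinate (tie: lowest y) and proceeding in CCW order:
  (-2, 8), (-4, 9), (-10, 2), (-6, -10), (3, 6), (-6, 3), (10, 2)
Hull (CCW) = [(-10, 2), (-6, -10), (10, 2), (3, 6), (-4, 9)]

Jarvis march: at each step, from the current hull vertex p, select the next vertex q as the point such that every other point lies strictly to the left of (or on) the directed line p → q. (Equivalently: for every other point r, the cross product (q − p) × (r − p) ≥ 0.)
Starting point (lowest x, tie lowest y): (-10, 2). Wrap until returning to start. Resulting hull: (-10, 2), (-6, -10), (10, 2), (3, 6), (-4, 9).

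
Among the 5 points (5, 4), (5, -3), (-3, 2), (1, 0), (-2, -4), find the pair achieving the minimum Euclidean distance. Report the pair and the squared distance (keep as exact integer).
Pair = ((-3, 2), (1, 0)); squared distance = 20

Compute all C(5, 2) = 10 pairwise squared distances (x_i − x_j)² + (y_i − y_j)². The minimum is 20, attained by the pair ((-3, 2), (1, 0)).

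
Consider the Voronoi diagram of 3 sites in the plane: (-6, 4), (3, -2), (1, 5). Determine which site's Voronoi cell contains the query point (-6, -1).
Nearest site = (-6, 4)

The Voronoi cell of site s contains exactly those query points closer to s than to any other site. Compute squared distances from q = (-6, -1) to each site:
  (-6 − -6)² + (4 − -1)² = 25
  (3 − -6)² + (-2 − -1)² = 82
  (1 − -6)² + (5 − -1)² = 85
Minimum is attained by (-6, 4), so q lies in its Voronoi cell.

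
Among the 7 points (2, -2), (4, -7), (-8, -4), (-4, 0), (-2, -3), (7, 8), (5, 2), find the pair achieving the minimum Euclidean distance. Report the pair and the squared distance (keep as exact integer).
Pair = ((-4, 0), (-2, -3)); squared distance = 13

Compute all C(7, 2) = 21 pairwise squared distances (x_i − x_j)² + (y_i − y_j)². The minimum is 13, attained by the pair ((-4, 0), (-2, -3)).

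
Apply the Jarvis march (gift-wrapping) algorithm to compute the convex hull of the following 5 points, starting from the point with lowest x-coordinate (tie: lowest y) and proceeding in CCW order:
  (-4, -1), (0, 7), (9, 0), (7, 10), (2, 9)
Hull (CCW) = [(-4, -1), (9, 0), (7, 10), (2, 9), (0, 7)]

Jarvis march: at each step, from the current hull vertex p, select the next vertex q as the point such that every other point lies strictly to the left of (or on) the directed line p → q. (Equivalently: for every other point r, the cross product (q − p) × (r − p) ≥ 0.)
Starting point (lowest x, tie lowest y): (-4, -1). Wrap until returning to start. Resulting hull: (-4, -1), (9, 0), (7, 10), (2, 9), (0, 7).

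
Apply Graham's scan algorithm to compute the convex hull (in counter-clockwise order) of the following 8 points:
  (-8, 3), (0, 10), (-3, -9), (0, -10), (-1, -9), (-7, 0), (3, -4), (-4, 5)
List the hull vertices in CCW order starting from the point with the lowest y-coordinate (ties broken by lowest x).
Hull (CCW) = [(0, -10), (3, -4), (0, 10), (-8, 3), (-7, 0), (-3, -9)]

Graham scan procedure:
  1. Find the pivot p₀ = point with lowest y (tie → lowest x): (0, -10).
  2. Sort the remaining points by polar angle around p₀.
  3. Walk through sorted points, maintaining a stack; pop the top while the last three entries make a non-left turn (cross product ≤ 0).
  4. Final stack is the convex hull in CCW order: (0, -10), (3, -4), (0, 10), (-8, 3), (-7, 0), (-3, -9).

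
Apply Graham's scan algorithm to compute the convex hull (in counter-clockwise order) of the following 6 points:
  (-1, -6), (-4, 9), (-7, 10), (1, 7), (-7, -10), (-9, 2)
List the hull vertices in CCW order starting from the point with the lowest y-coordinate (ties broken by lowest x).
Hull (CCW) = [(-7, -10), (-1, -6), (1, 7), (-4, 9), (-7, 10), (-9, 2)]

Graham scan procedure:
  1. Find the pivot p₀ = point with lowest y (tie → lowest x): (-7, -10).
  2. Sort the remaining points by polar angle around p₀.
  3. Walk through sorted points, maintaining a stack; pop the top while the last three entries make a non-left turn (cross product ≤ 0).
  4. Final stack is the convex hull in CCW order: (-7, -10), (-1, -6), (1, 7), (-4, 9), (-7, 10), (-9, 2).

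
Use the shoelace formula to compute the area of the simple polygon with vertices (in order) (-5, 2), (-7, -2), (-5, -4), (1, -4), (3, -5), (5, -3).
Area = 42

Shoelace formula: Area = (1/2) |Σ_i (x_i · y_{i+1} − x_{i+1} · y_i)| (indices mod n). Compute each cross term:
  (-5)(-2) − (-7)(2) = 24
  (-7)(-4) − (-5)(-2) = 18
  (-5)(-4) − (1)(-4) = 24
  (1)(-5) − (3)(-4) = 7
  (3)(-3) − (5)(-5) = 16
  (5)(2) − (-5)(-3) = -5
Sum = 84, so (signed) Area = 84/2 = 42, |Area| = 42.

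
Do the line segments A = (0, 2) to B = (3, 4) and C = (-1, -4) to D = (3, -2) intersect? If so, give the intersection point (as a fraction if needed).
No (intersection of containing lines falls outside at least one segment)

Parametrize and solve: t = -11, s = -8. At least one of these is outside [0, 1], so the segments do not intersect.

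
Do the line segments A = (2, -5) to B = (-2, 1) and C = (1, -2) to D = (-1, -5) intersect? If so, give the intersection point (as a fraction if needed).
Yes; intersection at (1/2, -11/4) (t = 3/8 on AB, s = 1/4 on CD)

Parametrize AB as A + t(B − A) = (2 + -4 t, -5 + 6 t) and CD as C + s(D − C) = (1 + -2 s, -2 + -3 s). Solve the linear system for (t, s). Determinant = -24 ≠ 0, so a unique intersection of the containing lines exists. Solution: t = 3/8, s = 1/4 — both in [0, 1], so the segments cross. Intersection point: (1/2, -11/4).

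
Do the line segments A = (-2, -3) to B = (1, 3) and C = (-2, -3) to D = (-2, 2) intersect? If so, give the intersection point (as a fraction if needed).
Yes; intersection at (-2, -3) (t = 0 on AB, s = 0 on CD)

Parametrize AB as A + t(B − A) = (-2 + 3 t, -3 + 6 t) and CD as C + s(D − C) = (-2 + 0 s, -3 + 5 s). Solve the linear system for (t, s). Determinant = -15 ≠ 0, so a unique intersection of the containing lines exists. Solution: t = 0, s = 0 — both in [0, 1], so the segments cross. Intersection point: (-2, -3).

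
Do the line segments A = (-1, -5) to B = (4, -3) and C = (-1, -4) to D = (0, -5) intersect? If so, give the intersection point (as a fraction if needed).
Yes; intersection at (-2/7, -33/7) (t = 1/7 on AB, s = 5/7 on CD)

Parametrize AB as A + t(B − A) = (-1 + 5 t, -5 + 2 t) and CD as C + s(D − C) = (-1 + 1 s, -4 + -1 s). Solve the linear system for (t, s). Determinant = 7 ≠ 0, so a unique intersection of the containing lines exists. Solution: t = 1/7, s = 5/7 — both in [0, 1], so the segments cross. Intersection point: (-2/7, -33/7).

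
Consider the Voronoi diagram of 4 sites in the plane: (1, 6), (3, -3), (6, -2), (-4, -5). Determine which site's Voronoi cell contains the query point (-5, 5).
Nearest site = (1, 6)

The Voronoi cell of site s contains exactly those query points closer to s than to any other site. Compute squared distances from q = (-5, 5) to each site:
  (1 − -5)² + (6 − 5)² = 37
  (-4 − -5)² + (-5 − 5)² = 101
  (3 − -5)² + (-3 − 5)² = 128
  (6 − -5)² + (-2 − 5)² = 170
Minimum is attained by (1, 6), so q lies in its Voronoi cell.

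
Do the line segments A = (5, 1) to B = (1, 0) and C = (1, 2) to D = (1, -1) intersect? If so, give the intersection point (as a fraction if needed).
Yes; intersection at (1, 0) (t = 1 on AB, s = 2/3 on CD)

Parametrize AB as A + t(B − A) = (5 + -4 t, 1 + -1 t) and CD as C + s(D − C) = (1 + 0 s, 2 + -3 s). Solve the linear system for (t, s). Determinant = -12 ≠ 0, so a unique intersection of the containing lines exists. Solution: t = 1, s = 2/3 — both in [0, 1], so the segments cross. Intersection point: (1, 0).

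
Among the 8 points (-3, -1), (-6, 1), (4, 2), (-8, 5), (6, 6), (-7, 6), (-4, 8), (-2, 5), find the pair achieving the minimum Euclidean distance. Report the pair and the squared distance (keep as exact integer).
Pair = ((-8, 5), (-7, 6)); squared distance = 2

Compute all C(8, 2) = 28 pairwise squared distances (x_i − x_j)² + (y_i − y_j)². The minimum is 2, attained by the pair ((-8, 5), (-7, 6)).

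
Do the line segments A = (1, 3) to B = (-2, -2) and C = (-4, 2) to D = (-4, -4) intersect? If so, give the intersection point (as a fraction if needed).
No (intersection of containing lines falls outside at least one segment)

Parametrize and solve: t = 5/3, s = 11/9. At least one of these is outside [0, 1], so the segments do not intersect.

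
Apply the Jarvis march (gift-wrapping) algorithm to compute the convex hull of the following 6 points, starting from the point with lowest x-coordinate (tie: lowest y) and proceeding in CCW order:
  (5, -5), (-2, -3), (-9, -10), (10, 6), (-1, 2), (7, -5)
Hull (CCW) = [(-9, -10), (7, -5), (10, 6), (-1, 2)]

Jarvis march: at each step, from the current hull vertex p, select the next vertex q as the point such that every other point lies strictly to the left of (or on) the directed line p → q. (Equivalently: for every other point r, the cross product (q − p) × (r − p) ≥ 0.)
Starting point (lowest x, tie lowest y): (-9, -10). Wrap until returning to start. Resulting hull: (-9, -10), (7, -5), (10, 6), (-1, 2).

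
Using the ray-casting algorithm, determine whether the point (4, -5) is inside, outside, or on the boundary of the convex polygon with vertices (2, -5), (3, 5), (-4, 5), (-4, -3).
The point (4, -5) lies strictly outside the polygon

Cast a horizontal ray to the right from the query point and count how many polygon edges it crosses (each edge strictly once or zero times, handled with the usual half-open convention). 
Parity of crossings → even ⇒ outside.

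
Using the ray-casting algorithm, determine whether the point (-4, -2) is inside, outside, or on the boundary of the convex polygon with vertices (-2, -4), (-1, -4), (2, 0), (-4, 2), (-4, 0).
The point (-4, -2) lies strictly outside the polygon

Cast a horizontal ray to the right from the query point and count how many polygon edges it crosses (each edge strictly once or zero times, handled with the usual half-open convention). 
Parity of crossings → even ⇒ outside.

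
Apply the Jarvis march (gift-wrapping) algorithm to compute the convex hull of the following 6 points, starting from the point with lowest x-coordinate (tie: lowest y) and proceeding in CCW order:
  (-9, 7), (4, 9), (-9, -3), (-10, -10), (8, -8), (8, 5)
Hull (CCW) = [(-10, -10), (8, -8), (8, 5), (4, 9), (-9, 7)]

Jarvis march: at each step, from the current hull vertex p, select the next vertex q as the point such that every other point lies strictly to the left of (or on) the directed line p → q. (Equivalently: for every other point r, the cross product (q − p) × (r − p) ≥ 0.)
Starting point (lowest x, tie lowest y): (-10, -10). Wrap until returning to start. Resulting hull: (-10, -10), (8, -8), (8, 5), (4, 9), (-9, 7).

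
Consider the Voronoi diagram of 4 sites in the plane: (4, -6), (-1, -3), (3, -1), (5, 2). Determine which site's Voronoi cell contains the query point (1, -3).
Nearest site = (-1, -3)

The Voronoi cell of site s contains exactly those query points closer to s than to any other site. Compute squared distances from q = (1, -3) to each site:
  (-1 − 1)² + (-3 − -3)² = 4
  (3 − 1)² + (-1 − -3)² = 8
  (4 − 1)² + (-6 − -3)² = 18
  (5 − 1)² + (2 − -3)² = 41
Minimum is attained by (-1, -3), so q lies in its Voronoi cell.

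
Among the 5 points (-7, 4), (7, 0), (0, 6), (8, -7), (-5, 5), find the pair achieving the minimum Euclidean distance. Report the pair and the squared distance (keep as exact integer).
Pair = ((-7, 4), (-5, 5)); squared distance = 5

Compute all C(5, 2) = 10 pairwise squared distances (x_i − x_j)² + (y_i − y_j)². The minimum is 5, attained by the pair ((-7, 4), (-5, 5)).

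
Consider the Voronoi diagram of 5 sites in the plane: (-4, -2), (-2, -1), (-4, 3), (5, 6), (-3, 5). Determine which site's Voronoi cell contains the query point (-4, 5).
Nearest site = (-3, 5)

The Voronoi cell of site s contains exactly those query points closer to s than to any other site. Compute squared distances from q = (-4, 5) to each site:
  (-3 − -4)² + (5 − 5)² = 1
  (-4 − -4)² + (3 − 5)² = 4
  (-2 − -4)² + (-1 − 5)² = 40
  (-4 − -4)² + (-2 − 5)² = 49
  (5 − -4)² + (6 − 5)² = 82
Minimum is attained by (-3, 5), so q lies in its Voronoi cell.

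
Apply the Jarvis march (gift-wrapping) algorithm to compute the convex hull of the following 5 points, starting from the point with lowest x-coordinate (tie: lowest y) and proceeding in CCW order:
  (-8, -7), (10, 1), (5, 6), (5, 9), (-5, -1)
Hull (CCW) = [(-8, -7), (10, 1), (5, 9), (-5, -1)]

Jarvis march: at each step, from the current hull vertex p, select the next vertex q as the point such that every other point lies strictly to the left of (or on) the directed line p → q. (Equivalently: for every other point r, the cross product (q − p) × (r − p) ≥ 0.)
Starting point (lowest x, tie lowest y): (-8, -7). Wrap until returning to start. Resulting hull: (-8, -7), (10, 1), (5, 9), (-5, -1).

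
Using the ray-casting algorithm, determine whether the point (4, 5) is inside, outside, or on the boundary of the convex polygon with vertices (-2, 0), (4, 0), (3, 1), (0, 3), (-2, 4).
The point (4, 5) lies strictly outside the polygon

Cast a horizontal ray to the right from the query point and count how many polygon edges it crosses (each edge strictly once or zero times, handled with the usual half-open convention). 
Parity of crossings → even ⇒ outside.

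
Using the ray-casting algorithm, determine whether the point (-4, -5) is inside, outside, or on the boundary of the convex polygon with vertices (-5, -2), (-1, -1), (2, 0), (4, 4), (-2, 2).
The point (-4, -5) lies strictly outside the polygon

Cast a horizontal ray to the right from the query point and count how many polygon edges it crosses (each edge strictly once or zero times, handled with the usual half-open convention). 
Parity of crossings → even ⇒ outside.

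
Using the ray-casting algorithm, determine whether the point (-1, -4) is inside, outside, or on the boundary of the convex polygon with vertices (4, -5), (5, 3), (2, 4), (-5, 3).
The point (-1, -4) lies strictly outside the polygon

Cast a horizontal ray to the right from the query point and count how many polygon edges it crosses (each edge strictly once or zero times, handled with the usual half-open convention). 
Parity of crossings → even ⇒ outside.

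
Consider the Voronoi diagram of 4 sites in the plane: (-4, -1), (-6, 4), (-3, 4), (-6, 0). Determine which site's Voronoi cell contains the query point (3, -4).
Nearest site = (-4, -1)

The Voronoi cell of site s contains exactly those query points closer to s than to any other site. Compute squared distances from q = (3, -4) to each site:
  (-4 − 3)² + (-1 − -4)² = 58
  (-6 − 3)² + (0 − -4)² = 97
  (-3 − 3)² + (4 − -4)² = 100
  (-6 − 3)² + (4 − -4)² = 145
Minimum is attained by (-4, -1), so q lies in its Voronoi cell.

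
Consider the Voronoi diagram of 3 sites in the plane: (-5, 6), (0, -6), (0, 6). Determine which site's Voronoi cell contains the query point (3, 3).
Nearest site = (0, 6)

The Voronoi cell of site s contains exactly those query points closer to s than to any other site. Compute squared distances from q = (3, 3) to each site:
  (0 − 3)² + (6 − 3)² = 18
  (-5 − 3)² + (6 − 3)² = 73
  (0 − 3)² + (-6 − 3)² = 90
Minimum is attained by (0, 6), so q lies in its Voronoi cell.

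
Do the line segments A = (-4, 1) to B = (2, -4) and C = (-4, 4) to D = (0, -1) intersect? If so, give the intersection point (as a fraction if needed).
No (intersection of containing lines falls outside at least one segment)

Parametrize and solve: t = 6/5, s = 9/5. At least one of these is outside [0, 1], so the segments do not intersect.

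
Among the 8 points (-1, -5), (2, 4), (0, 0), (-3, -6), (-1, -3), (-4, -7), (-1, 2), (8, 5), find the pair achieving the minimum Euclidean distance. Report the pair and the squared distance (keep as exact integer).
Pair = ((-3, -6), (-4, -7)); squared distance = 2

Compute all C(8, 2) = 28 pairwise squared distances (x_i − x_j)² + (y_i − y_j)². The minimum is 2, attained by the pair ((-3, -6), (-4, -7)).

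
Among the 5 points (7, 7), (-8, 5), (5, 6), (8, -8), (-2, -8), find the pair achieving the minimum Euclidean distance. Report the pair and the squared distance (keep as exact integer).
Pair = ((7, 7), (5, 6)); squared distance = 5

Compute all C(5, 2) = 10 pairwise squared distances (x_i − x_j)² + (y_i − y_j)². The minimum is 5, attained by the pair ((7, 7), (5, 6)).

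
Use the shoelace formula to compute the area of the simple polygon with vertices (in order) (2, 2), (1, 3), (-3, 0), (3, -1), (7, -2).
Area = 35/2

Shoelace formula: Area = (1/2) |Σ_i (x_i · y_{i+1} − x_{i+1} · y_i)| (indices mod n). Compute each cross term:
  (2)(3) − (1)(2) = 4
  (1)(0) − (-3)(3) = 9
  (-3)(-1) − (3)(0) = 3
  (3)(-2) − (7)(-1) = 1
  (7)(2) − (2)(-2) = 18
Sum = 35, so (signed) Area = 35/2 = 35/2, |Area| = 35/2.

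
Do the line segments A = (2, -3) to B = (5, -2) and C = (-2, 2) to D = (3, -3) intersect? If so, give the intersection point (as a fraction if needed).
Yes; intersection at (11/4, -11/4) (t = 1/4 on AB, s = 19/20 on CD)

Parametrize AB as A + t(B − A) = (2 + 3 t, -3 + 1 t) and CD as C + s(D − C) = (-2 + 5 s, 2 + -5 s). Solve the linear system for (t, s). Determinant = 20 ≠ 0, so a unique intersection of the containing lines exists. Solution: t = 1/4, s = 19/20 — both in [0, 1], so the segments cross. Intersection point: (11/4, -11/4).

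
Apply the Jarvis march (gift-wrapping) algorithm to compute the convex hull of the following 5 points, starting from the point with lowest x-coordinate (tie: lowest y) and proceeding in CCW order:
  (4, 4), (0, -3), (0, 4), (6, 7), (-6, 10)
Hull (CCW) = [(-6, 10), (0, -3), (6, 7)]

Jarvis march: at each step, from the current hull vertex p, select the next vertex q as the point such that every other point lies strictly to the left of (or on) the directed line p → q. (Equivalently: for every other point r, the cross product (q − p) × (r − p) ≥ 0.)
Starting point (lowest x, tie lowest y): (-6, 10). Wrap until returning to start. Resulting hull: (-6, 10), (0, -3), (6, 7).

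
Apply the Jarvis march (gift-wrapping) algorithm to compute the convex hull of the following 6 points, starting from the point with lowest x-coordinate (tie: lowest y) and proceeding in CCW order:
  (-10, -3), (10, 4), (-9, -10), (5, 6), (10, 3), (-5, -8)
Hull (CCW) = [(-10, -3), (-9, -10), (-5, -8), (10, 3), (10, 4), (5, 6)]

Jarvis march: at each step, from the current hull vertex p, select the next vertex q as the point such that every other point lies strictly to the left of (or on) the directed line p → q. (Equivalently: for every other point r, the cross product (q − p) × (r − p) ≥ 0.)
Starting point (lowest x, tie lowest y): (-10, -3). Wrap until returning to start. Resulting hull: (-10, -3), (-9, -10), (-5, -8), (10, 3), (10, 4), (5, 6).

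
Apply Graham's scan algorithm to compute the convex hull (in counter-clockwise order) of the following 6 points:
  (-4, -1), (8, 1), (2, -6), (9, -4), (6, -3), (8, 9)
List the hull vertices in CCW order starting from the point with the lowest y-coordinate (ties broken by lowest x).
Hull (CCW) = [(2, -6), (9, -4), (8, 9), (-4, -1)]

Graham scan procedure:
  1. Find the pivot p₀ = point with lowest y (tie → lowest x): (2, -6).
  2. Sort the remaining points by polar angle around p₀.
  3. Walk through sorted points, maintaining a stack; pop the top while the last three entries make a non-left turn (cross product ≤ 0).
  4. Final stack is the convex hull in CCW order: (2, -6), (9, -4), (8, 9), (-4, -1).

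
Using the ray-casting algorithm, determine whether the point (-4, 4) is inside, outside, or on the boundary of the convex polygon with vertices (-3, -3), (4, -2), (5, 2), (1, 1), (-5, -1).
The point (-4, 4) lies strictly outside the polygon

Cast a horizontal ray to the right from the query point and count how many polygon edges it crosses (each edge strictly once or zero times, handled with the usual half-open convention). 
Parity of crossings → even ⇒ outside.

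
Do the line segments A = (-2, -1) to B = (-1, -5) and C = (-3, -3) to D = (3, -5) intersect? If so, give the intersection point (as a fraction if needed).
Yes; intersection at (-15/11, -39/11) (t = 7/11 on AB, s = 3/11 on CD)

Parametrize AB as A + t(B − A) = (-2 + 1 t, -1 + -4 t) and CD as C + s(D − C) = (-3 + 6 s, -3 + -2 s). Solve the linear system for (t, s). Determinant = -22 ≠ 0, so a unique intersection of the containing lines exists. Solution: t = 7/11, s = 3/11 — both in [0, 1], so the segments cross. Intersection point: (-15/11, -39/11).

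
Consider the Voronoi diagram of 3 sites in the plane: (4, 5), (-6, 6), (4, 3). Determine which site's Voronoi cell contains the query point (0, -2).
Nearest site = (4, 3)

The Voronoi cell of site s contains exactly those query points closer to s than to any other site. Compute squared distances from q = (0, -2) to each site:
  (4 − 0)² + (3 − -2)² = 41
  (4 − 0)² + (5 − -2)² = 65
  (-6 − 0)² + (6 − -2)² = 100
Minimum is attained by (4, 3), so q lies in its Voronoi cell.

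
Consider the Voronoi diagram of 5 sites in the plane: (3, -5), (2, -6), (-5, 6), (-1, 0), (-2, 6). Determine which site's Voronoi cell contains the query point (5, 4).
Nearest site = (-1, 0)

The Voronoi cell of site s contains exactly those query points closer to s than to any other site. Compute squared distances from q = (5, 4) to each site:
  (-1 − 5)² + (0 − 4)² = 52
  (-2 − 5)² + (6 − 4)² = 53
  (3 − 5)² + (-5 − 4)² = 85
  (-5 − 5)² + (6 − 4)² = 104
  (2 − 5)² + (-6 − 4)² = 109
Minimum is attained by (-1, 0), so q lies in its Voronoi cell.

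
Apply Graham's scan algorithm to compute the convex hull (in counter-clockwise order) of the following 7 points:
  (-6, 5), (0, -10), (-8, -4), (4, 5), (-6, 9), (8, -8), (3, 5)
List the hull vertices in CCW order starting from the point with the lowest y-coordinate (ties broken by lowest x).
Hull (CCW) = [(0, -10), (8, -8), (4, 5), (-6, 9), (-8, -4)]

Graham scan procedure:
  1. Find the pivot p₀ = point with lowest y (tie → lowest x): (0, -10).
  2. Sort the remaining points by polar angle around p₀.
  3. Walk through sorted points, maintaining a stack; pop the top while the last three entries make a non-left turn (cross product ≤ 0).
  4. Final stack is the convex hull in CCW order: (0, -10), (8, -8), (4, 5), (-6, 9), (-8, -4).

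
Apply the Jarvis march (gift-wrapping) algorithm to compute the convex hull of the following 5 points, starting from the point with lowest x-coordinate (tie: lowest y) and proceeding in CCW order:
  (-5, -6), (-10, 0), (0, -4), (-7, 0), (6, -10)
Hull (CCW) = [(-10, 0), (-5, -6), (6, -10), (0, -4), (-7, 0)]

Jarvis march: at each step, from the current hull vertex p, select the next vertex q as the point such that every other point lies strictly to the left of (or on) the directed line p → q. (Equivalently: for every other point r, the cross product (q − p) × (r − p) ≥ 0.)
Starting point (lowest x, tie lowest y): (-10, 0). Wrap until returning to start. Resulting hull: (-10, 0), (-5, -6), (6, -10), (0, -4), (-7, 0).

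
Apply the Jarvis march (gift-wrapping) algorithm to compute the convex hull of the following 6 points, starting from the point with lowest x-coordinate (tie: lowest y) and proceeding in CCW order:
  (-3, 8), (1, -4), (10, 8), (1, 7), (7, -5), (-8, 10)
Hull (CCW) = [(-8, 10), (1, -4), (7, -5), (10, 8)]

Jarvis march: at each step, from the current hull vertex p, select the next vertex q as the point such that every other point lies strictly to the left of (or on) the directed line p → q. (Equivalently: for every other point r, the cross product (q − p) × (r − p) ≥ 0.)
Starting point (lowest x, tie lowest y): (-8, 10). Wrap until returning to start. Resulting hull: (-8, 10), (1, -4), (7, -5), (10, 8).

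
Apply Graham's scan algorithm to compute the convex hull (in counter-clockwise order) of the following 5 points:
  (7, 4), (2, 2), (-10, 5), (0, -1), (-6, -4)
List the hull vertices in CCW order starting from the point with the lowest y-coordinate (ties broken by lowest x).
Hull (CCW) = [(-6, -4), (0, -1), (7, 4), (-10, 5)]

Graham scan procedure:
  1. Find the pivot p₀ = point with lowest y (tie → lowest x): (-6, -4).
  2. Sort the remaining points by polar angle around p₀.
  3. Walk through sorted points, maintaining a stack; pop the top while the last three entries make a non-left turn (cross product ≤ 0).
  4. Final stack is the convex hull in CCW order: (-6, -4), (0, -1), (7, 4), (-10, 5).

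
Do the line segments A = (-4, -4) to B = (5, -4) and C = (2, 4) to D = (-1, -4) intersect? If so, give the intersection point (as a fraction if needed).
Yes; intersection at (-1, -4) (t = 1/3 on AB, s = 1 on CD)

Parametrize AB as A + t(B − A) = (-4 + 9 t, -4 + 0 t) and CD as C + s(D − C) = (2 + -3 s, 4 + -8 s). Solve the linear system for (t, s). Determinant = 72 ≠ 0, so a unique intersection of the containing lines exists. Solution: t = 1/3, s = 1 — both in [0, 1], so the segments cross. Intersection point: (-1, -4).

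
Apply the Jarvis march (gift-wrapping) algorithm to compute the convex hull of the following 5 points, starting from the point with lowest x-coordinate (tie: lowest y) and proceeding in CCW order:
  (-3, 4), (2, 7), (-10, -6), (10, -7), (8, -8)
Hull (CCW) = [(-10, -6), (8, -8), (10, -7), (2, 7), (-3, 4)]

Jarvis march: at each step, from the current hull vertex p, select the next vertex q as the point such that every other point lies strictly to the left of (or on) the directed line p → q. (Equivalently: for every other point r, the cross product (q − p) × (r − p) ≥ 0.)
Starting point (lowest x, tie lowest y): (-10, -6). Wrap until returning to start. Resulting hull: (-10, -6), (8, -8), (10, -7), (2, 7), (-3, 4).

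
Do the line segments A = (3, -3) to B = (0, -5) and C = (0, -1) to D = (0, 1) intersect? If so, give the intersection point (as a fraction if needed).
No (intersection of containing lines falls outside at least one segment)

Parametrize and solve: t = 1, s = -2. At least one of these is outside [0, 1], so the segments do not intersect.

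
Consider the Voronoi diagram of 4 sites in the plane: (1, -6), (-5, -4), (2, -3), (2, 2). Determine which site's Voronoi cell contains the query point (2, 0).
Nearest site = (2, 2)

The Voronoi cell of site s contains exactly those query points closer to s than to any other site. Compute squared distances from q = (2, 0) to each site:
  (2 − 2)² + (2 − 0)² = 4
  (2 − 2)² + (-3 − 0)² = 9
  (1 − 2)² + (-6 − 0)² = 37
  (-5 − 2)² + (-4 − 0)² = 65
Minimum is attained by (2, 2), so q lies in its Voronoi cell.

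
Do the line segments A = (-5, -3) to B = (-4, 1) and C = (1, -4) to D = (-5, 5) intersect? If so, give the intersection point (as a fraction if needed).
No (intersection of containing lines falls outside at least one segment)

Parametrize and solve: t = 16/11, s = 25/33. At least one of these is outside [0, 1], so the segments do not intersect.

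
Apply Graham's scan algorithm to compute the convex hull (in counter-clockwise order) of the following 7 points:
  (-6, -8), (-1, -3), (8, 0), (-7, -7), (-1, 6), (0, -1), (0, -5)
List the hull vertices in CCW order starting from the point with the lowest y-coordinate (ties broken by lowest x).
Hull (CCW) = [(-6, -8), (0, -5), (8, 0), (-1, 6), (-7, -7)]

Graham scan procedure:
  1. Find the pivot p₀ = point with lowest y (tie → lowest x): (-6, -8).
  2. Sort the remaining points by polar angle around p₀.
  3. Walk through sorted points, maintaining a stack; pop the top while the last three entries make a non-left turn (cross product ≤ 0).
  4. Final stack is the convex hull in CCW order: (-6, -8), (0, -5), (8, 0), (-1, 6), (-7, -7).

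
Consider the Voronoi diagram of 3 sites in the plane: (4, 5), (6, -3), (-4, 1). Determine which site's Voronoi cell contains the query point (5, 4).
Nearest site = (4, 5)

The Voronoi cell of site s contains exactly those query points closer to s than to any other site. Compute squared distances from q = (5, 4) to each site:
  (4 − 5)² + (5 − 4)² = 2
  (6 − 5)² + (-3 − 4)² = 50
  (-4 − 5)² + (1 − 4)² = 90
Minimum is attained by (4, 5), so q lies in its Voronoi cell.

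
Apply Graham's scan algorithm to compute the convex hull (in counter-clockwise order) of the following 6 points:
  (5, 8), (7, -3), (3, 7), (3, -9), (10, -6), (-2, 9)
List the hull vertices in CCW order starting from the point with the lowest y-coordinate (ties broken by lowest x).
Hull (CCW) = [(3, -9), (10, -6), (5, 8), (-2, 9)]

Graham scan procedure:
  1. Find the pivot p₀ = point with lowest y (tie → lowest x): (3, -9).
  2. Sort the remaining points by polar angle around p₀.
  3. Walk through sorted points, maintaining a stack; pop the top while the last three entries make a non-left turn (cross product ≤ 0).
  4. Final stack is the convex hull in CCW order: (3, -9), (10, -6), (5, 8), (-2, 9).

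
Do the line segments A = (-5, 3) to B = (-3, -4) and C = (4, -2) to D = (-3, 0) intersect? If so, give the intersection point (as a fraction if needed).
No (intersection of containing lines falls outside at least one segment)

Parametrize and solve: t = 17/45, s = 53/45. At least one of these is outside [0, 1], so the segments do not intersect.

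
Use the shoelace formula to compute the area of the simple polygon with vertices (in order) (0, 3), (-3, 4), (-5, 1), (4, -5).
Area = 59/2

Shoelace formula: Area = (1/2) |Σ_i (x_i · y_{i+1} − x_{i+1} · y_i)| (indices mod n). Compute each cross term:
  (0)(4) − (-3)(3) = 9
  (-3)(1) − (-5)(4) = 17
  (-5)(-5) − (4)(1) = 21
  (4)(3) − (0)(-5) = 12
Sum = 59, so (signed) Area = 59/2 = 59/2, |Area| = 59/2.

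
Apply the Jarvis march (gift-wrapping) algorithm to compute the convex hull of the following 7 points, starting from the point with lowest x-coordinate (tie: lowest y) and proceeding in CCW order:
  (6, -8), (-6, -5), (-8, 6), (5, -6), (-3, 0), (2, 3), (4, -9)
Hull (CCW) = [(-8, 6), (-6, -5), (4, -9), (6, -8), (2, 3)]

Jarvis march: at each step, from the current hull vertex p, select the next vertex q as the point such that every other point lies strictly to the left of (or on) the directed line p → q. (Equivalently: for every other point r, the cross product (q − p) × (r − p) ≥ 0.)
Starting point (lowest x, tie lowest y): (-8, 6). Wrap until returning to start. Resulting hull: (-8, 6), (-6, -5), (4, -9), (6, -8), (2, 3).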